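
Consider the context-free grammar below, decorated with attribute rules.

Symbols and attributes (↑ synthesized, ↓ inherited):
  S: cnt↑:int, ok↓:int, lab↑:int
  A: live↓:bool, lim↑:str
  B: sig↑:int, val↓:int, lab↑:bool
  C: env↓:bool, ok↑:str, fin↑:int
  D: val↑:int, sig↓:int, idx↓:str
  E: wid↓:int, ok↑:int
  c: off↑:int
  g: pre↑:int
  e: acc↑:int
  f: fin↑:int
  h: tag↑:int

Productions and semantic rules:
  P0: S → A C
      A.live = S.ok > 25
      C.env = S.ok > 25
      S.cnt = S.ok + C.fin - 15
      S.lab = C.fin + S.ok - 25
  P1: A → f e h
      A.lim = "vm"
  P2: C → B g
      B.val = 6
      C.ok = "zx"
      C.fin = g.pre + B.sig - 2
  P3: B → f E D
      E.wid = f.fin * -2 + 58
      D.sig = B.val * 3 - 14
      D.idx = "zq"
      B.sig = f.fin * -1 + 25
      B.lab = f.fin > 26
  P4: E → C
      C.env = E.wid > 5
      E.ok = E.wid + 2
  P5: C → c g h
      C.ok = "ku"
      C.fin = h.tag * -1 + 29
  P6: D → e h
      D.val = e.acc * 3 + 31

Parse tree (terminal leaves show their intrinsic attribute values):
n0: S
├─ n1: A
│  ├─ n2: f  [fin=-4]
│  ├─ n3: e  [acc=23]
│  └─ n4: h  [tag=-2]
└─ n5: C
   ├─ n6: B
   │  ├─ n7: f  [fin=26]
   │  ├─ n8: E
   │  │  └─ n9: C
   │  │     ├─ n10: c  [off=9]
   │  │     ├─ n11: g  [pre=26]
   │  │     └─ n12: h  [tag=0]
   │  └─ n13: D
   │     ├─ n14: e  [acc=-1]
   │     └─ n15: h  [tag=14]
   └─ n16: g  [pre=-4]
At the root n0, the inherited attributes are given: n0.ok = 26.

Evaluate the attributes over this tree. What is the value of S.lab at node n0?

1. n0.ok = 26  [given at root]
2. n1.live = true  [S.ok > 25]
3. n2.fin = -4  [terminal]
4. n3.acc = 23  [terminal]
5. n4.tag = -2  [terminal]
6. n1.lim = "vm"  ["vm"]
7. n5.env = true  [S.ok > 25]
8. n6.val = 6  [6]
9. n7.fin = 26  [terminal]
10. n8.wid = 6  [f.fin * -2 + 58]
11. n9.env = true  [E.wid > 5]
12. n10.off = 9  [terminal]
13. n11.pre = 26  [terminal]
14. n12.tag = 0  [terminal]
15. n9.ok = "ku"  ["ku"]
16. n9.fin = 29  [h.tag * -1 + 29]
17. n8.ok = 8  [E.wid + 2]
18. n13.sig = 4  [B.val * 3 - 14]
19. n13.idx = "zq"  ["zq"]
20. n14.acc = -1  [terminal]
21. n15.tag = 14  [terminal]
22. n13.val = 28  [e.acc * 3 + 31]
23. n6.sig = -1  [f.fin * -1 + 25]
24. n6.lab = false  [f.fin > 26]
25. n16.pre = -4  [terminal]
26. n5.ok = "zx"  ["zx"]
27. n5.fin = -7  [g.pre + B.sig - 2]
28. n0.cnt = 4  [S.ok + C.fin - 15]
29. n0.lab = -6  [C.fin + S.ok - 25]

-6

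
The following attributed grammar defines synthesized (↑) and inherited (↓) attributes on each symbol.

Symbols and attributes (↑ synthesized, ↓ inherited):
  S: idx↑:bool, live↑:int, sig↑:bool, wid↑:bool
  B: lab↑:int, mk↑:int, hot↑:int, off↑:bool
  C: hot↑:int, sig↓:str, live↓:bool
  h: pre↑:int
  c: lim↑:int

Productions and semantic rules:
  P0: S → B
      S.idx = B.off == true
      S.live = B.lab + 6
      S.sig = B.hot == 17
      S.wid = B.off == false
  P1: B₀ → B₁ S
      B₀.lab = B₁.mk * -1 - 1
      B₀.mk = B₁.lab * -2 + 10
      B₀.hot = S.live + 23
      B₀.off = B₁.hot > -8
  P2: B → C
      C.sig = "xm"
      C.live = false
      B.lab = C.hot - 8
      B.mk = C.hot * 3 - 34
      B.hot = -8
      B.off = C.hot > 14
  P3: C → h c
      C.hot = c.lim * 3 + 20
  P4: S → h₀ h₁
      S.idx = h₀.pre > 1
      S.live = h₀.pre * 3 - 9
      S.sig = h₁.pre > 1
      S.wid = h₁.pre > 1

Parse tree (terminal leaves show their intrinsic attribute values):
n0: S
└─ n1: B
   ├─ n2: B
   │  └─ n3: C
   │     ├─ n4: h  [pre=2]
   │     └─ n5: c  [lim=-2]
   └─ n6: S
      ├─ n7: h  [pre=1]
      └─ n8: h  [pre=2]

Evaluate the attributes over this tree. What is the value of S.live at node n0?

1. n3.sig = "xm"  ["xm"]
2. n3.live = false  [false]
3. n4.pre = 2  [terminal]
4. n5.lim = -2  [terminal]
5. n3.hot = 14  [c.lim * 3 + 20]
6. n2.lab = 6  [C.hot - 8]
7. n2.mk = 8  [C.hot * 3 - 34]
8. n2.hot = -8  [-8]
9. n2.off = false  [C.hot > 14]
10. n7.pre = 1  [terminal]
11. n8.pre = 2  [terminal]
12. n6.idx = false  [h₀.pre > 1]
13. n6.live = -6  [h₀.pre * 3 - 9]
14. n6.sig = true  [h₁.pre > 1]
15. n6.wid = true  [h₁.pre > 1]
16. n1.lab = -9  [B₁.mk * -1 - 1]
17. n1.mk = -2  [B₁.lab * -2 + 10]
18. n1.hot = 17  [S.live + 23]
19. n1.off = false  [B₁.hot > -8]
20. n0.idx = false  [B.off == true]
21. n0.live = -3  [B.lab + 6]
22. n0.sig = true  [B.hot == 17]
23. n0.wid = true  [B.off == false]

-3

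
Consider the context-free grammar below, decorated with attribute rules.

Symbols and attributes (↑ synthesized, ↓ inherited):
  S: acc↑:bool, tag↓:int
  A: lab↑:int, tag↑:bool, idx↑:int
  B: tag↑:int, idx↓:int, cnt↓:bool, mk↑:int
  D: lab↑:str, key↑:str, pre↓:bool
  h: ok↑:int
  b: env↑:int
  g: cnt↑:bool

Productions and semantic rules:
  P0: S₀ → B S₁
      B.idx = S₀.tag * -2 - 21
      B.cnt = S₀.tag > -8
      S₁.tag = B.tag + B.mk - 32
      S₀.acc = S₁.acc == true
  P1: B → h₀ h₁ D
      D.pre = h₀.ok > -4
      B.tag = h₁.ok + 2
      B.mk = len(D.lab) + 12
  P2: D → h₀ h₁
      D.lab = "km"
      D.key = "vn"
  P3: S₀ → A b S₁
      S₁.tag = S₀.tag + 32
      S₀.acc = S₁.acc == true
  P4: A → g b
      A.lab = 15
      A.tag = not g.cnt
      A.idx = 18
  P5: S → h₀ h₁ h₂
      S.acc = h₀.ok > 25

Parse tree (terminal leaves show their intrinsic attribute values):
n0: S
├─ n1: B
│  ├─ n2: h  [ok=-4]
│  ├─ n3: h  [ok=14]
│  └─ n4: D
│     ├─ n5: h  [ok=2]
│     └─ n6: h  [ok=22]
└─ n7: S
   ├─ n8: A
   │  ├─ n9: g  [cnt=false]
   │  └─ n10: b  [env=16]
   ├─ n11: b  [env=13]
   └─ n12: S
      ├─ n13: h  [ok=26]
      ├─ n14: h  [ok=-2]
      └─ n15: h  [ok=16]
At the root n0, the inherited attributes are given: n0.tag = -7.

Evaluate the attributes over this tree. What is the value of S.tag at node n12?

30

1. n0.tag = -7  [given at root]
2. n1.idx = -7  [S₀.tag * -2 - 21]
3. n1.cnt = true  [S₀.tag > -8]
4. n2.ok = -4  [terminal]
5. n3.ok = 14  [terminal]
6. n4.pre = false  [h₀.ok > -4]
7. n5.ok = 2  [terminal]
8. n6.ok = 22  [terminal]
9. n4.lab = "km"  ["km"]
10. n4.key = "vn"  ["vn"]
11. n1.tag = 16  [h₁.ok + 2]
12. n1.mk = 14  [len(D.lab) + 12]
13. n7.tag = -2  [B.tag + B.mk - 32]
14. n9.cnt = false  [terminal]
15. n10.env = 16  [terminal]
16. n8.lab = 15  [15]
17. n8.tag = true  [not g.cnt]
18. n8.idx = 18  [18]
19. n11.env = 13  [terminal]
20. n12.tag = 30  [S₀.tag + 32]
21. n13.ok = 26  [terminal]
22. n14.ok = -2  [terminal]
23. n15.ok = 16  [terminal]
24. n12.acc = true  [h₀.ok > 25]
25. n7.acc = true  [S₁.acc == true]
26. n0.acc = true  [S₁.acc == true]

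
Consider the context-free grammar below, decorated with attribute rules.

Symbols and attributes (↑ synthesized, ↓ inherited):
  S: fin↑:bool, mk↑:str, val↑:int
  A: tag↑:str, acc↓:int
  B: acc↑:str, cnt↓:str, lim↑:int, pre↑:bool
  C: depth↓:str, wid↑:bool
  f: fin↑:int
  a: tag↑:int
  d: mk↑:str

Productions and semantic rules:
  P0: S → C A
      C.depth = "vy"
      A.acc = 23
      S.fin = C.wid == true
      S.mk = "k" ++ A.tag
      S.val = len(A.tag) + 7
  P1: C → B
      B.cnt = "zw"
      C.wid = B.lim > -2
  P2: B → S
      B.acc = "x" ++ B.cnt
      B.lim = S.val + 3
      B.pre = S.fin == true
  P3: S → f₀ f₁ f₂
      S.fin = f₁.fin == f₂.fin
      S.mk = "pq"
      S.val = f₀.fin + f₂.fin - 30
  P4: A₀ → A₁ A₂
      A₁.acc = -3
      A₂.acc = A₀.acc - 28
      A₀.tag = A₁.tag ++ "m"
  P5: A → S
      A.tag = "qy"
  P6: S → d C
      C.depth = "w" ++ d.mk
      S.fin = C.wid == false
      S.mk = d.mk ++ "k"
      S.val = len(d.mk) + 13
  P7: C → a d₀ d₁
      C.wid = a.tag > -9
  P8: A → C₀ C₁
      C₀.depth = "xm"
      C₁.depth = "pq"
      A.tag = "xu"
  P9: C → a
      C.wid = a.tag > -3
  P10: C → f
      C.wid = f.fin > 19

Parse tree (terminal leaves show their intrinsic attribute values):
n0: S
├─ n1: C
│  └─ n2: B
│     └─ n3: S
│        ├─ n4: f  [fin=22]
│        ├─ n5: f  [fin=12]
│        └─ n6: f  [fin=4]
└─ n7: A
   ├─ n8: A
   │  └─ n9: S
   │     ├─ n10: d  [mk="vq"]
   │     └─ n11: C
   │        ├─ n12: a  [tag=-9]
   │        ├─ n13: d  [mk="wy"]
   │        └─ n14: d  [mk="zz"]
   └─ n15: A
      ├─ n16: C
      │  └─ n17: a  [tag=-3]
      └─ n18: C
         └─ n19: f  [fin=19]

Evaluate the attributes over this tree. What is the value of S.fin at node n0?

1. n1.depth = "vy"  ["vy"]
2. n2.cnt = "zw"  ["zw"]
3. n4.fin = 22  [terminal]
4. n5.fin = 12  [terminal]
5. n6.fin = 4  [terminal]
6. n3.fin = false  [f₁.fin == f₂.fin]
7. n3.mk = "pq"  ["pq"]
8. n3.val = -4  [f₀.fin + f₂.fin - 30]
9. n2.acc = "xzw"  ["x" ++ B.cnt]
10. n2.lim = -1  [S.val + 3]
11. n2.pre = false  [S.fin == true]
12. n1.wid = true  [B.lim > -2]
13. n7.acc = 23  [23]
14. n8.acc = -3  [-3]
15. n10.mk = "vq"  [terminal]
16. n11.depth = "wvq"  ["w" ++ d.mk]
17. n12.tag = -9  [terminal]
18. n13.mk = "wy"  [terminal]
19. n14.mk = "zz"  [terminal]
20. n11.wid = false  [a.tag > -9]
21. n9.fin = true  [C.wid == false]
22. n9.mk = "vqk"  [d.mk ++ "k"]
23. n9.val = 15  [len(d.mk) + 13]
24. n8.tag = "qy"  ["qy"]
25. n15.acc = -5  [A₀.acc - 28]
26. n16.depth = "xm"  ["xm"]
27. n17.tag = -3  [terminal]
28. n16.wid = false  [a.tag > -3]
29. n18.depth = "pq"  ["pq"]
30. n19.fin = 19  [terminal]
31. n18.wid = false  [f.fin > 19]
32. n15.tag = "xu"  ["xu"]
33. n7.tag = "qym"  [A₁.tag ++ "m"]
34. n0.fin = true  [C.wid == true]
35. n0.mk = "kqym"  ["k" ++ A.tag]
36. n0.val = 10  [len(A.tag) + 7]

true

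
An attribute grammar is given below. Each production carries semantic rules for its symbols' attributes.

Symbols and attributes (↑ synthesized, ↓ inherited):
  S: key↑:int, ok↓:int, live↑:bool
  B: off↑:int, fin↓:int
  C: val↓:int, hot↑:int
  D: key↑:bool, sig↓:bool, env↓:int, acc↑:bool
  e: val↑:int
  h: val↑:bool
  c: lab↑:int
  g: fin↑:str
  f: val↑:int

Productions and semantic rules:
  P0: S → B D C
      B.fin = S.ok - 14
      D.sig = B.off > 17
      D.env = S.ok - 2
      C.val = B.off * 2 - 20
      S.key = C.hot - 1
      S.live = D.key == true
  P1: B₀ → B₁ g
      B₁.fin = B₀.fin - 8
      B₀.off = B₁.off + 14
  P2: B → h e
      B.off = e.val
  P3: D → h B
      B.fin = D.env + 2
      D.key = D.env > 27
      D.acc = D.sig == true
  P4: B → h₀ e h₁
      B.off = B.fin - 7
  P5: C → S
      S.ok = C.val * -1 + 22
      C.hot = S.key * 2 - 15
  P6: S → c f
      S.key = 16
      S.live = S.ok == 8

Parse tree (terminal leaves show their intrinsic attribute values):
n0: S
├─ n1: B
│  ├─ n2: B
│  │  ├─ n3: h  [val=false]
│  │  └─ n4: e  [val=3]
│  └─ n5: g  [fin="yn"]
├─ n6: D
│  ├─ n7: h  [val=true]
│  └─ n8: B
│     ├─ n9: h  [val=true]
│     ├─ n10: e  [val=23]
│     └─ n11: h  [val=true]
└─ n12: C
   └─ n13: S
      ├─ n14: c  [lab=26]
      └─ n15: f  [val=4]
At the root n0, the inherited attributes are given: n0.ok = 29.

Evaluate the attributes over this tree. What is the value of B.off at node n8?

1. n0.ok = 29  [given at root]
2. n1.fin = 15  [S.ok - 14]
3. n2.fin = 7  [B₀.fin - 8]
4. n3.val = false  [terminal]
5. n4.val = 3  [terminal]
6. n2.off = 3  [e.val]
7. n5.fin = "yn"  [terminal]
8. n1.off = 17  [B₁.off + 14]
9. n6.sig = false  [B.off > 17]
10. n6.env = 27  [S.ok - 2]
11. n7.val = true  [terminal]
12. n8.fin = 29  [D.env + 2]
13. n9.val = true  [terminal]
14. n10.val = 23  [terminal]
15. n11.val = true  [terminal]
16. n8.off = 22  [B.fin - 7]
17. n6.key = false  [D.env > 27]
18. n6.acc = false  [D.sig == true]
19. n12.val = 14  [B.off * 2 - 20]
20. n13.ok = 8  [C.val * -1 + 22]
21. n14.lab = 26  [terminal]
22. n15.val = 4  [terminal]
23. n13.key = 16  [16]
24. n13.live = true  [S.ok == 8]
25. n12.hot = 17  [S.key * 2 - 15]
26. n0.key = 16  [C.hot - 1]
27. n0.live = false  [D.key == true]

22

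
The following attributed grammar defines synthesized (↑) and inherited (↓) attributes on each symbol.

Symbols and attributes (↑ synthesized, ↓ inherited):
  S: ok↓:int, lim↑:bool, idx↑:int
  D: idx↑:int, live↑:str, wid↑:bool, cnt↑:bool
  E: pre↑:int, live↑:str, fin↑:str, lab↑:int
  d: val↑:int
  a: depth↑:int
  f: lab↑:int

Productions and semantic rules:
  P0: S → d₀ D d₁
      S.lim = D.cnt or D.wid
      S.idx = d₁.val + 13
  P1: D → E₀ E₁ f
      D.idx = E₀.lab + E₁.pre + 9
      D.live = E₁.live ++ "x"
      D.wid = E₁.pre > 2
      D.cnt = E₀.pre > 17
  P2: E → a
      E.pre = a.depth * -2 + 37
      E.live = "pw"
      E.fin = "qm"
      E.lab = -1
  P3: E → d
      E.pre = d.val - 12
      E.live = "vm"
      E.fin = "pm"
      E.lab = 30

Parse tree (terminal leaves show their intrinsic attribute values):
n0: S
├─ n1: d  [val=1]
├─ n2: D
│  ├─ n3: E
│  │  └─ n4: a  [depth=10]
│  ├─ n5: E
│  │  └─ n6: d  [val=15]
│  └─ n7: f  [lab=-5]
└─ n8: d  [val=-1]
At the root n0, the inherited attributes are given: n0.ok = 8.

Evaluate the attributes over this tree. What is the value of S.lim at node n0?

true

1. n0.ok = 8  [given at root]
2. n1.val = 1  [terminal]
3. n4.depth = 10  [terminal]
4. n3.pre = 17  [a.depth * -2 + 37]
5. n3.live = "pw"  ["pw"]
6. n3.fin = "qm"  ["qm"]
7. n3.lab = -1  [-1]
8. n6.val = 15  [terminal]
9. n5.pre = 3  [d.val - 12]
10. n5.live = "vm"  ["vm"]
11. n5.fin = "pm"  ["pm"]
12. n5.lab = 30  [30]
13. n7.lab = -5  [terminal]
14. n2.idx = 11  [E₀.lab + E₁.pre + 9]
15. n2.live = "vmx"  [E₁.live ++ "x"]
16. n2.wid = true  [E₁.pre > 2]
17. n2.cnt = false  [E₀.pre > 17]
18. n8.val = -1  [terminal]
19. n0.lim = true  [D.cnt or D.wid]
20. n0.idx = 12  [d₁.val + 13]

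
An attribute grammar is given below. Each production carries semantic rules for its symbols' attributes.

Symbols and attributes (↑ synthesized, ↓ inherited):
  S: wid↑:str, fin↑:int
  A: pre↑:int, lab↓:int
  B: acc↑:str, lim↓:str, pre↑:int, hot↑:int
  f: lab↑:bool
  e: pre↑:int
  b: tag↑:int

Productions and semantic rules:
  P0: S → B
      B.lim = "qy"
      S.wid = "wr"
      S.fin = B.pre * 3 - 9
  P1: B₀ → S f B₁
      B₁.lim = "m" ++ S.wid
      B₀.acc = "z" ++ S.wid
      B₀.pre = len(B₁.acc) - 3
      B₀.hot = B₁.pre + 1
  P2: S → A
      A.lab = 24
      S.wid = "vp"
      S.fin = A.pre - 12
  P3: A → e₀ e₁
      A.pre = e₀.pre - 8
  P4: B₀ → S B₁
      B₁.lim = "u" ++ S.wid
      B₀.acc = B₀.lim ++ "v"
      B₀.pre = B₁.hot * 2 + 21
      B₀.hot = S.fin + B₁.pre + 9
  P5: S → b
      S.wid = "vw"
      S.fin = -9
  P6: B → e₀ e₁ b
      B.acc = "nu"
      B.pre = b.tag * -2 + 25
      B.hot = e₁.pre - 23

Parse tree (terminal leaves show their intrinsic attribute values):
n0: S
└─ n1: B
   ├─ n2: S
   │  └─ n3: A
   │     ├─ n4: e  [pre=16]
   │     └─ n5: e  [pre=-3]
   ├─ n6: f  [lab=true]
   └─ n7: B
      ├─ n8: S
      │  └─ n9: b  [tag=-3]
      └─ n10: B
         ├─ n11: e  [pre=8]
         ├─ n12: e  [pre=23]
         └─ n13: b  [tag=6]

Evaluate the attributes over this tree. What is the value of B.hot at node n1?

22

1. n1.lim = "qy"  ["qy"]
2. n3.lab = 24  [24]
3. n4.pre = 16  [terminal]
4. n5.pre = -3  [terminal]
5. n3.pre = 8  [e₀.pre - 8]
6. n2.wid = "vp"  ["vp"]
7. n2.fin = -4  [A.pre - 12]
8. n6.lab = true  [terminal]
9. n7.lim = "mvp"  ["m" ++ S.wid]
10. n9.tag = -3  [terminal]
11. n8.wid = "vw"  ["vw"]
12. n8.fin = -9  [-9]
13. n10.lim = "uvw"  ["u" ++ S.wid]
14. n11.pre = 8  [terminal]
15. n12.pre = 23  [terminal]
16. n13.tag = 6  [terminal]
17. n10.acc = "nu"  ["nu"]
18. n10.pre = 13  [b.tag * -2 + 25]
19. n10.hot = 0  [e₁.pre - 23]
20. n7.acc = "mvpv"  [B₀.lim ++ "v"]
21. n7.pre = 21  [B₁.hot * 2 + 21]
22. n7.hot = 13  [S.fin + B₁.pre + 9]
23. n1.acc = "zvp"  ["z" ++ S.wid]
24. n1.pre = 1  [len(B₁.acc) - 3]
25. n1.hot = 22  [B₁.pre + 1]
26. n0.wid = "wr"  ["wr"]
27. n0.fin = -6  [B.pre * 3 - 9]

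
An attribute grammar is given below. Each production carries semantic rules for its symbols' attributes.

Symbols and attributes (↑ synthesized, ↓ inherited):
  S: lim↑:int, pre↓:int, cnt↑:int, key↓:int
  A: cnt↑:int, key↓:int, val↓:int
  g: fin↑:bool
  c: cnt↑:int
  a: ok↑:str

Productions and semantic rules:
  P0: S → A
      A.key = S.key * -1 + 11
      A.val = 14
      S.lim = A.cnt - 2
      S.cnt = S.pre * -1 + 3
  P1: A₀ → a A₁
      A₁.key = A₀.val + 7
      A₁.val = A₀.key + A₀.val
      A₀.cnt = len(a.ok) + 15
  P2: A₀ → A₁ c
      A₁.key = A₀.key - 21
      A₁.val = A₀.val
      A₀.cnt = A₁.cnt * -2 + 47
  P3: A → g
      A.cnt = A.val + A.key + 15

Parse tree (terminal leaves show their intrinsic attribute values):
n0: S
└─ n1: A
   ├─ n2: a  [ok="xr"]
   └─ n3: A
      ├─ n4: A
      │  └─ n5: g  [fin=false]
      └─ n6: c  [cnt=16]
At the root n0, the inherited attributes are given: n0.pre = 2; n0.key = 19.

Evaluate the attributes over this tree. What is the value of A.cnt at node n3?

1. n0.pre = 2  [given at root]
2. n0.key = 19  [given at root]
3. n1.key = -8  [S.key * -1 + 11]
4. n1.val = 14  [14]
5. n2.ok = "xr"  [terminal]
6. n3.key = 21  [A₀.val + 7]
7. n3.val = 6  [A₀.key + A₀.val]
8. n4.key = 0  [A₀.key - 21]
9. n4.val = 6  [A₀.val]
10. n5.fin = false  [terminal]
11. n4.cnt = 21  [A.val + A.key + 15]
12. n6.cnt = 16  [terminal]
13. n3.cnt = 5  [A₁.cnt * -2 + 47]
14. n1.cnt = 17  [len(a.ok) + 15]
15. n0.lim = 15  [A.cnt - 2]
16. n0.cnt = 1  [S.pre * -1 + 3]

5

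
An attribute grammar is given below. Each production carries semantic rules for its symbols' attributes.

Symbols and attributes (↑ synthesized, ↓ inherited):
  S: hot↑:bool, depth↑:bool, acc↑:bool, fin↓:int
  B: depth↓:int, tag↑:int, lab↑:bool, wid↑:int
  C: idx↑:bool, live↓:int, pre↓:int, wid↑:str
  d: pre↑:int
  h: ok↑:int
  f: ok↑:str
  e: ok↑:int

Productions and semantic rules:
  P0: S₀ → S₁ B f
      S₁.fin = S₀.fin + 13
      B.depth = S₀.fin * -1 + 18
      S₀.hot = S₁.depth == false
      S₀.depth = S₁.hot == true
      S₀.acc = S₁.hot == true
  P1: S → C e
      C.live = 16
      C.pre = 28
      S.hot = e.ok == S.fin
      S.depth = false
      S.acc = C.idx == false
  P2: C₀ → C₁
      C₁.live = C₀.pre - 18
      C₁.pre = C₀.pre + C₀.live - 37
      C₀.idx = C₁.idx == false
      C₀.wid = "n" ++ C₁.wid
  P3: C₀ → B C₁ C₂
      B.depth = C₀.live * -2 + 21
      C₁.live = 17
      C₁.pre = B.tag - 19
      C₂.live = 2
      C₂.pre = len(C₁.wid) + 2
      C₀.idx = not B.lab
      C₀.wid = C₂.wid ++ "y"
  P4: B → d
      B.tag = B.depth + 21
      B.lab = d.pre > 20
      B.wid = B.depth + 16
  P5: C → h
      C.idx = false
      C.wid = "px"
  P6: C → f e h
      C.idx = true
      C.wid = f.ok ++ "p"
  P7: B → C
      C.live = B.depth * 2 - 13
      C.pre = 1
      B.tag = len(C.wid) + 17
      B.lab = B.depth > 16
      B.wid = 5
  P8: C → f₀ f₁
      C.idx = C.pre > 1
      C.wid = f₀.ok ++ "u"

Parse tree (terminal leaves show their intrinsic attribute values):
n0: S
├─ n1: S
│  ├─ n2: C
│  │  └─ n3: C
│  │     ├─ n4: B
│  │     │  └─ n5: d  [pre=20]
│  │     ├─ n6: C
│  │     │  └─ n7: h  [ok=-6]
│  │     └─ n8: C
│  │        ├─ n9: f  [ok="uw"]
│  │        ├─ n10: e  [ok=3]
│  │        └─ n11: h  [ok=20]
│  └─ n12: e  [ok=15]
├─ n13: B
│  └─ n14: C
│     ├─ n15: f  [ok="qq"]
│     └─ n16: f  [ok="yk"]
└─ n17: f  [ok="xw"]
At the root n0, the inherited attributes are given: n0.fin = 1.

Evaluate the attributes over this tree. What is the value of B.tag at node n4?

22

1. n0.fin = 1  [given at root]
2. n1.fin = 14  [S₀.fin + 13]
3. n2.live = 16  [16]
4. n2.pre = 28  [28]
5. n3.live = 10  [C₀.pre - 18]
6. n3.pre = 7  [C₀.pre + C₀.live - 37]
7. n4.depth = 1  [C₀.live * -2 + 21]
8. n5.pre = 20  [terminal]
9. n4.tag = 22  [B.depth + 21]
10. n4.lab = false  [d.pre > 20]
11. n4.wid = 17  [B.depth + 16]
12. n6.live = 17  [17]
13. n6.pre = 3  [B.tag - 19]
14. n7.ok = -6  [terminal]
15. n6.idx = false  [false]
16. n6.wid = "px"  ["px"]
17. n8.live = 2  [2]
18. n8.pre = 4  [len(C₁.wid) + 2]
19. n9.ok = "uw"  [terminal]
20. n10.ok = 3  [terminal]
21. n11.ok = 20  [terminal]
22. n8.idx = true  [true]
23. n8.wid = "uwp"  [f.ok ++ "p"]
24. n3.idx = true  [not B.lab]
25. n3.wid = "uwpy"  [C₂.wid ++ "y"]
26. n2.idx = false  [C₁.idx == false]
27. n2.wid = "nuwpy"  ["n" ++ C₁.wid]
28. n12.ok = 15  [terminal]
29. n1.hot = false  [e.ok == S.fin]
30. n1.depth = false  [false]
31. n1.acc = true  [C.idx == false]
32. n13.depth = 17  [S₀.fin * -1 + 18]
33. n14.live = 21  [B.depth * 2 - 13]
34. n14.pre = 1  [1]
35. n15.ok = "qq"  [terminal]
36. n16.ok = "yk"  [terminal]
37. n14.idx = false  [C.pre > 1]
38. n14.wid = "qqu"  [f₀.ok ++ "u"]
39. n13.tag = 20  [len(C.wid) + 17]
40. n13.lab = true  [B.depth > 16]
41. n13.wid = 5  [5]
42. n17.ok = "xw"  [terminal]
43. n0.hot = true  [S₁.depth == false]
44. n0.depth = false  [S₁.hot == true]
45. n0.acc = false  [S₁.hot == true]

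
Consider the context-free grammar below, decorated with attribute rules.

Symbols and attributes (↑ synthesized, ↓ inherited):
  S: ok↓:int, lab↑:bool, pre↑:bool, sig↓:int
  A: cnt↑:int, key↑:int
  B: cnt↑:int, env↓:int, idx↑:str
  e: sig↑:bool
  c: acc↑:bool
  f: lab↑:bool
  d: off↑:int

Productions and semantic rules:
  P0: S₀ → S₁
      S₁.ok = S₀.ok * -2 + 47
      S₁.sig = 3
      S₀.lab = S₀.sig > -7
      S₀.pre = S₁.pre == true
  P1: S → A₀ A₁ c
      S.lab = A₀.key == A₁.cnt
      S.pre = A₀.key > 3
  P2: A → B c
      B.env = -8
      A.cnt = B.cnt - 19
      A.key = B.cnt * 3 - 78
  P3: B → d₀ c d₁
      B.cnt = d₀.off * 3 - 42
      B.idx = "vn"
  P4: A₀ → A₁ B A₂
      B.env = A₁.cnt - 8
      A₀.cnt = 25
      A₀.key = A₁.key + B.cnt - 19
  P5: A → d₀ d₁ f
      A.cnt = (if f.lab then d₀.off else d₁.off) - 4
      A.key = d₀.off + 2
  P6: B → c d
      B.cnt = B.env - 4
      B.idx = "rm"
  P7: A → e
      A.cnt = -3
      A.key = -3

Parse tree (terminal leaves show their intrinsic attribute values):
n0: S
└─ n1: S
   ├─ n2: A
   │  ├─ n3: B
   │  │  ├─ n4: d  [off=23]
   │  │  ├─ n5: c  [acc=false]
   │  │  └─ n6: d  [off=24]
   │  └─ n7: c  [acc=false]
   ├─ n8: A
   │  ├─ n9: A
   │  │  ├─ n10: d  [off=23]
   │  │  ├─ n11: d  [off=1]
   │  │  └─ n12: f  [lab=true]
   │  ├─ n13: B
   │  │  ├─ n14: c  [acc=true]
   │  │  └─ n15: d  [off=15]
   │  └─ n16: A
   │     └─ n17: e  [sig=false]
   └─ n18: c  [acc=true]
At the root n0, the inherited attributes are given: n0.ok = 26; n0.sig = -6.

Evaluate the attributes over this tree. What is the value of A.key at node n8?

13

1. n0.ok = 26  [given at root]
2. n0.sig = -6  [given at root]
3. n1.ok = -5  [S₀.ok * -2 + 47]
4. n1.sig = 3  [3]
5. n3.env = -8  [-8]
6. n4.off = 23  [terminal]
7. n5.acc = false  [terminal]
8. n6.off = 24  [terminal]
9. n3.cnt = 27  [d₀.off * 3 - 42]
10. n3.idx = "vn"  ["vn"]
11. n7.acc = false  [terminal]
12. n2.cnt = 8  [B.cnt - 19]
13. n2.key = 3  [B.cnt * 3 - 78]
14. n10.off = 23  [terminal]
15. n11.off = 1  [terminal]
16. n12.lab = true  [terminal]
17. n9.cnt = 19  [(if f.lab then d₀.off else d₁.off) - 4]
18. n9.key = 25  [d₀.off + 2]
19. n13.env = 11  [A₁.cnt - 8]
20. n14.acc = true  [terminal]
21. n15.off = 15  [terminal]
22. n13.cnt = 7  [B.env - 4]
23. n13.idx = "rm"  ["rm"]
24. n17.sig = false  [terminal]
25. n16.cnt = -3  [-3]
26. n16.key = -3  [-3]
27. n8.cnt = 25  [25]
28. n8.key = 13  [A₁.key + B.cnt - 19]
29. n18.acc = true  [terminal]
30. n1.lab = false  [A₀.key == A₁.cnt]
31. n1.pre = false  [A₀.key > 3]
32. n0.lab = true  [S₀.sig > -7]
33. n0.pre = false  [S₁.pre == true]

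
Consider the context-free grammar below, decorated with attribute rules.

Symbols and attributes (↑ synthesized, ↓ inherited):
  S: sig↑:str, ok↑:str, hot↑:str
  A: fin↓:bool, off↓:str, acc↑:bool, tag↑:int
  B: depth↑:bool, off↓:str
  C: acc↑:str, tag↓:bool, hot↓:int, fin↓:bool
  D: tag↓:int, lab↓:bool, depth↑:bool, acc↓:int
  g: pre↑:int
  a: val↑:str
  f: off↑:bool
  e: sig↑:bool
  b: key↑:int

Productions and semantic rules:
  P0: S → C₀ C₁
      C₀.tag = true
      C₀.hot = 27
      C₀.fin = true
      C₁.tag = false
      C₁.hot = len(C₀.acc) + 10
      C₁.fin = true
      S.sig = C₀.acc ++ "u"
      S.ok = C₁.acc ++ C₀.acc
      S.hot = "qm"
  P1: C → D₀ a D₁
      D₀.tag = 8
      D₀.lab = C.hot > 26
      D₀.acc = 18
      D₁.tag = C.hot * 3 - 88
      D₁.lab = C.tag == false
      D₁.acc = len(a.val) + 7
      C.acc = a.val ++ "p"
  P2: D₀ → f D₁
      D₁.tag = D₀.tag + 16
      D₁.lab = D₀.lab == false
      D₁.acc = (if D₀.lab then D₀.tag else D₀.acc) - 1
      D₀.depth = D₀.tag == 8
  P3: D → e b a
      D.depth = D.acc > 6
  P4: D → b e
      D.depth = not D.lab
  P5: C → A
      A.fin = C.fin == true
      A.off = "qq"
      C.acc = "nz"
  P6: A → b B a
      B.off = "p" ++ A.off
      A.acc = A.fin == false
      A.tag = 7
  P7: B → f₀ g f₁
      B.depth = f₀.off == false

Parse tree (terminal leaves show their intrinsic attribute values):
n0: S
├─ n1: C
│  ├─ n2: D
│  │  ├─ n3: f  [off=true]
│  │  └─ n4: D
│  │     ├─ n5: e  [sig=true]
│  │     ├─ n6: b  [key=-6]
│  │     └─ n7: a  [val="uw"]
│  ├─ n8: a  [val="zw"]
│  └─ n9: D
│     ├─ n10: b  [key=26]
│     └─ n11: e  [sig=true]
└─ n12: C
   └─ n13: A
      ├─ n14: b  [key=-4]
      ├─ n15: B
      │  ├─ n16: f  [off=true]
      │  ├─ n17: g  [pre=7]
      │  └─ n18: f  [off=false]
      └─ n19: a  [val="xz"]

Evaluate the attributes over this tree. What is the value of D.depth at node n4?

1. n1.tag = true  [true]
2. n1.hot = 27  [27]
3. n1.fin = true  [true]
4. n2.tag = 8  [8]
5. n2.lab = true  [C.hot > 26]
6. n2.acc = 18  [18]
7. n3.off = true  [terminal]
8. n4.tag = 24  [D₀.tag + 16]
9. n4.lab = false  [D₀.lab == false]
10. n4.acc = 7  [(if D₀.lab then D₀.tag else D₀.acc) - 1]
11. n5.sig = true  [terminal]
12. n6.key = -6  [terminal]
13. n7.val = "uw"  [terminal]
14. n4.depth = true  [D.acc > 6]
15. n2.depth = true  [D₀.tag == 8]
16. n8.val = "zw"  [terminal]
17. n9.tag = -7  [C.hot * 3 - 88]
18. n9.lab = false  [C.tag == false]
19. n9.acc = 9  [len(a.val) + 7]
20. n10.key = 26  [terminal]
21. n11.sig = true  [terminal]
22. n9.depth = true  [not D.lab]
23. n1.acc = "zwp"  [a.val ++ "p"]
24. n12.tag = false  [false]
25. n12.hot = 13  [len(C₀.acc) + 10]
26. n12.fin = true  [true]
27. n13.fin = true  [C.fin == true]
28. n13.off = "qq"  ["qq"]
29. n14.key = -4  [terminal]
30. n15.off = "pqq"  ["p" ++ A.off]
31. n16.off = true  [terminal]
32. n17.pre = 7  [terminal]
33. n18.off = false  [terminal]
34. n15.depth = false  [f₀.off == false]
35. n19.val = "xz"  [terminal]
36. n13.acc = false  [A.fin == false]
37. n13.tag = 7  [7]
38. n12.acc = "nz"  ["nz"]
39. n0.sig = "zwpu"  [C₀.acc ++ "u"]
40. n0.ok = "nzzwp"  [C₁.acc ++ C₀.acc]
41. n0.hot = "qm"  ["qm"]

true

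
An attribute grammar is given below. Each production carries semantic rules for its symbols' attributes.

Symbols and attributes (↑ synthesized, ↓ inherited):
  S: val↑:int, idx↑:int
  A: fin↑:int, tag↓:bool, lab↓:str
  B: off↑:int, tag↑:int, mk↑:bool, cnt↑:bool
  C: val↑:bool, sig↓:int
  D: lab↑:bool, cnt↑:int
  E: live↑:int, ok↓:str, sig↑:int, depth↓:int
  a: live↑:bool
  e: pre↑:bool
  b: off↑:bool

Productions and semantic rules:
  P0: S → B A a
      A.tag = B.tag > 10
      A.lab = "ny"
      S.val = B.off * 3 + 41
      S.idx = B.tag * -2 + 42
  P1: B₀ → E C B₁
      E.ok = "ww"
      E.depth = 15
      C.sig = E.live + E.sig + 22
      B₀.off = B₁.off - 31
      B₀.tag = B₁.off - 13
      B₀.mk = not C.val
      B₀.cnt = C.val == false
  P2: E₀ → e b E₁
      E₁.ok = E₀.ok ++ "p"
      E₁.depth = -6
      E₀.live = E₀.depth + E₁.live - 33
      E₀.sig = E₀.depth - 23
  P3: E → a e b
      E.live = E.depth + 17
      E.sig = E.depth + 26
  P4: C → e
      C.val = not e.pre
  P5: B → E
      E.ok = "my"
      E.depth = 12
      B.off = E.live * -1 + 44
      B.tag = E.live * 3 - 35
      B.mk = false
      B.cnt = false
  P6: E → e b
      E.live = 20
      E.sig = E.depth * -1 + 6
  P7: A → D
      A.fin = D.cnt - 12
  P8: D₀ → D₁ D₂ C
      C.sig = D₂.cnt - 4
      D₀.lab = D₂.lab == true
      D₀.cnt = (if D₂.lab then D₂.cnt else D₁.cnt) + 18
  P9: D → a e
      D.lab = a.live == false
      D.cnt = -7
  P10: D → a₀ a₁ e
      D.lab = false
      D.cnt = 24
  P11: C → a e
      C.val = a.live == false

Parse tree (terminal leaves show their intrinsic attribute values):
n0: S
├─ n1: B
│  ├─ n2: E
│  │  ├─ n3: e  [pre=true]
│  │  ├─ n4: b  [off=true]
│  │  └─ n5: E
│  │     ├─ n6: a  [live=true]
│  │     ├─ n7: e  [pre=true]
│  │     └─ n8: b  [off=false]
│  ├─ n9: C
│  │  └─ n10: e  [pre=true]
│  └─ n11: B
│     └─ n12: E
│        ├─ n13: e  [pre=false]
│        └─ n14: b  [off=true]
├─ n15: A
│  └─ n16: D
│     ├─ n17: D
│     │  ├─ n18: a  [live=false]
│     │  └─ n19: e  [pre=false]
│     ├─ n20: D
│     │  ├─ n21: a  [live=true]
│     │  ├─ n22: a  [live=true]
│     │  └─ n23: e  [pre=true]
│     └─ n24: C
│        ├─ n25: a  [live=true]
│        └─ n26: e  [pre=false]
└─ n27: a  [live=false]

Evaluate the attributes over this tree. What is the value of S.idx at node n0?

20

1. n2.ok = "ww"  ["ww"]
2. n2.depth = 15  [15]
3. n3.pre = true  [terminal]
4. n4.off = true  [terminal]
5. n5.ok = "wwp"  [E₀.ok ++ "p"]
6. n5.depth = -6  [-6]
7. n6.live = true  [terminal]
8. n7.pre = true  [terminal]
9. n8.off = false  [terminal]
10. n5.live = 11  [E.depth + 17]
11. n5.sig = 20  [E.depth + 26]
12. n2.live = -7  [E₀.depth + E₁.live - 33]
13. n2.sig = -8  [E₀.depth - 23]
14. n9.sig = 7  [E.live + E.sig + 22]
15. n10.pre = true  [terminal]
16. n9.val = false  [not e.pre]
17. n12.ok = "my"  ["my"]
18. n12.depth = 12  [12]
19. n13.pre = false  [terminal]
20. n14.off = true  [terminal]
21. n12.live = 20  [20]
22. n12.sig = -6  [E.depth * -1 + 6]
23. n11.off = 24  [E.live * -1 + 44]
24. n11.tag = 25  [E.live * 3 - 35]
25. n11.mk = false  [false]
26. n11.cnt = false  [false]
27. n1.off = -7  [B₁.off - 31]
28. n1.tag = 11  [B₁.off - 13]
29. n1.mk = true  [not C.val]
30. n1.cnt = true  [C.val == false]
31. n15.tag = true  [B.tag > 10]
32. n15.lab = "ny"  ["ny"]
33. n18.live = false  [terminal]
34. n19.pre = false  [terminal]
35. n17.lab = true  [a.live == false]
36. n17.cnt = -7  [-7]
37. n21.live = true  [terminal]
38. n22.live = true  [terminal]
39. n23.pre = true  [terminal]
40. n20.lab = false  [false]
41. n20.cnt = 24  [24]
42. n24.sig = 20  [D₂.cnt - 4]
43. n25.live = true  [terminal]
44. n26.pre = false  [terminal]
45. n24.val = false  [a.live == false]
46. n16.lab = false  [D₂.lab == true]
47. n16.cnt = 11  [(if D₂.lab then D₂.cnt else D₁.cnt) + 18]
48. n15.fin = -1  [D.cnt - 12]
49. n27.live = false  [terminal]
50. n0.val = 20  [B.off * 3 + 41]
51. n0.idx = 20  [B.tag * -2 + 42]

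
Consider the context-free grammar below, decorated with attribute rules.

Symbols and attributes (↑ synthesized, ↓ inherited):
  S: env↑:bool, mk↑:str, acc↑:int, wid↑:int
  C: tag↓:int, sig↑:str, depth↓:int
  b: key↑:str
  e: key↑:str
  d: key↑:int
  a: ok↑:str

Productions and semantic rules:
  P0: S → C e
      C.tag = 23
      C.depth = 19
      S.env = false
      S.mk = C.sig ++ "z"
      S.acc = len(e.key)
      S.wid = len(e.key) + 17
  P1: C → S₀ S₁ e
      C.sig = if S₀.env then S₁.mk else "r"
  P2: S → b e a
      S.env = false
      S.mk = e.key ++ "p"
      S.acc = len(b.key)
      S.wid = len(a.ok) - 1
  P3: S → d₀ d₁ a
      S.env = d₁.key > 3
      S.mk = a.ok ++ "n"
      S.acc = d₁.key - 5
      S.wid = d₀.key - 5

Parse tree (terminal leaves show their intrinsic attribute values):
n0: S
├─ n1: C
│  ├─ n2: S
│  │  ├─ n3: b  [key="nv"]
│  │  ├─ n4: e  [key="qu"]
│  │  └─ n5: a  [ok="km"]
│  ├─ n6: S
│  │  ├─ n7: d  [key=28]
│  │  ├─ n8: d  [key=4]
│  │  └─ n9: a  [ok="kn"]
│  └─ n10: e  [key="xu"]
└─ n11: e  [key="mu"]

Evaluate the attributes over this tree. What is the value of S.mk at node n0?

1. n1.tag = 23  [23]
2. n1.depth = 19  [19]
3. n3.key = "nv"  [terminal]
4. n4.key = "qu"  [terminal]
5. n5.ok = "km"  [terminal]
6. n2.env = false  [false]
7. n2.mk = "qup"  [e.key ++ "p"]
8. n2.acc = 2  [len(b.key)]
9. n2.wid = 1  [len(a.ok) - 1]
10. n7.key = 28  [terminal]
11. n8.key = 4  [terminal]
12. n9.ok = "kn"  [terminal]
13. n6.env = true  [d₁.key > 3]
14. n6.mk = "knn"  [a.ok ++ "n"]
15. n6.acc = -1  [d₁.key - 5]
16. n6.wid = 23  [d₀.key - 5]
17. n10.key = "xu"  [terminal]
18. n1.sig = "r"  [if S₀.env then S₁.mk else "r"]
19. n11.key = "mu"  [terminal]
20. n0.env = false  [false]
21. n0.mk = "rz"  [C.sig ++ "z"]
22. n0.acc = 2  [len(e.key)]
23. n0.wid = 19  [len(e.key) + 17]

"rz"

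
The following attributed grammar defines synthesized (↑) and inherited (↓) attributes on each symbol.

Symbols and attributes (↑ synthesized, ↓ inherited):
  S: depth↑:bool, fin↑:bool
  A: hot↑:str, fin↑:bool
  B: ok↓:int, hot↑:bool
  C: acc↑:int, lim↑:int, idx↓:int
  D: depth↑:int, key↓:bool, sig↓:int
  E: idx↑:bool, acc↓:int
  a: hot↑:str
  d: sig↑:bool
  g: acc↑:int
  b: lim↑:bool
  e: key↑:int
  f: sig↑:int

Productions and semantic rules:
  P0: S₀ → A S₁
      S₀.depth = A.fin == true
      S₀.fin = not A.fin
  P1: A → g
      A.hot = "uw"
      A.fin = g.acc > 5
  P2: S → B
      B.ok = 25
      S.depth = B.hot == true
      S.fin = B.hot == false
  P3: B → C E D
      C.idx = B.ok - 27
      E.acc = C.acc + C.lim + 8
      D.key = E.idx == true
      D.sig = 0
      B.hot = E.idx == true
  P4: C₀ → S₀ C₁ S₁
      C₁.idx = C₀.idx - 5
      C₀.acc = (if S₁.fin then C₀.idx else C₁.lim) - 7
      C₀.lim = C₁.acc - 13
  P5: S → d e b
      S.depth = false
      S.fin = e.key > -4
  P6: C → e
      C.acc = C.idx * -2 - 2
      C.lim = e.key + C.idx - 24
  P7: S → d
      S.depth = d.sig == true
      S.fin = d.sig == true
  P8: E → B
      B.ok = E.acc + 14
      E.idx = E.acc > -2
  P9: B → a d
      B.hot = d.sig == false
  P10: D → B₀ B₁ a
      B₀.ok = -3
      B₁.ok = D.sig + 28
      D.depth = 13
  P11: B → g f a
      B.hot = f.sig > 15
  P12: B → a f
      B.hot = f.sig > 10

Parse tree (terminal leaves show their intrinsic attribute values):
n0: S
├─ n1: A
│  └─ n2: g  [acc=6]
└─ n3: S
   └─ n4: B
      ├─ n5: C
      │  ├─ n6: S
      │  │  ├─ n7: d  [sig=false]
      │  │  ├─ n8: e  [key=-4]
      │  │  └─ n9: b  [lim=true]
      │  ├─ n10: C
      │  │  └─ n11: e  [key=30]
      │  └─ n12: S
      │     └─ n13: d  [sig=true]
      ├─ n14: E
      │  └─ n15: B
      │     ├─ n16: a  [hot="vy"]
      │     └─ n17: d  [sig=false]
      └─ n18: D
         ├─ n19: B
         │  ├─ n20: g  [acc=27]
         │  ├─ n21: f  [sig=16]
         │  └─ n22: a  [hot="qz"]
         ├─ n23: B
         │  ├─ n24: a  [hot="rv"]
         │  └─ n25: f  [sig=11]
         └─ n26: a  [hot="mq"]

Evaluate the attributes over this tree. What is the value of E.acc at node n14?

-2

1. n2.acc = 6  [terminal]
2. n1.hot = "uw"  ["uw"]
3. n1.fin = true  [g.acc > 5]
4. n4.ok = 25  [25]
5. n5.idx = -2  [B.ok - 27]
6. n7.sig = false  [terminal]
7. n8.key = -4  [terminal]
8. n9.lim = true  [terminal]
9. n6.depth = false  [false]
10. n6.fin = false  [e.key > -4]
11. n10.idx = -7  [C₀.idx - 5]
12. n11.key = 30  [terminal]
13. n10.acc = 12  [C.idx * -2 - 2]
14. n10.lim = -1  [e.key + C.idx - 24]
15. n13.sig = true  [terminal]
16. n12.depth = true  [d.sig == true]
17. n12.fin = true  [d.sig == true]
18. n5.acc = -9  [(if S₁.fin then C₀.idx else C₁.lim) - 7]
19. n5.lim = -1  [C₁.acc - 13]
20. n14.acc = -2  [C.acc + C.lim + 8]
21. n15.ok = 12  [E.acc + 14]
22. n16.hot = "vy"  [terminal]
23. n17.sig = false  [terminal]
24. n15.hot = true  [d.sig == false]
25. n14.idx = false  [E.acc > -2]
26. n18.key = false  [E.idx == true]
27. n18.sig = 0  [0]
28. n19.ok = -3  [-3]
29. n20.acc = 27  [terminal]
30. n21.sig = 16  [terminal]
31. n22.hot = "qz"  [terminal]
32. n19.hot = true  [f.sig > 15]
33. n23.ok = 28  [D.sig + 28]
34. n24.hot = "rv"  [terminal]
35. n25.sig = 11  [terminal]
36. n23.hot = true  [f.sig > 10]
37. n26.hot = "mq"  [terminal]
38. n18.depth = 13  [13]
39. n4.hot = false  [E.idx == true]
40. n3.depth = false  [B.hot == true]
41. n3.fin = true  [B.hot == false]
42. n0.depth = true  [A.fin == true]
43. n0.fin = false  [not A.fin]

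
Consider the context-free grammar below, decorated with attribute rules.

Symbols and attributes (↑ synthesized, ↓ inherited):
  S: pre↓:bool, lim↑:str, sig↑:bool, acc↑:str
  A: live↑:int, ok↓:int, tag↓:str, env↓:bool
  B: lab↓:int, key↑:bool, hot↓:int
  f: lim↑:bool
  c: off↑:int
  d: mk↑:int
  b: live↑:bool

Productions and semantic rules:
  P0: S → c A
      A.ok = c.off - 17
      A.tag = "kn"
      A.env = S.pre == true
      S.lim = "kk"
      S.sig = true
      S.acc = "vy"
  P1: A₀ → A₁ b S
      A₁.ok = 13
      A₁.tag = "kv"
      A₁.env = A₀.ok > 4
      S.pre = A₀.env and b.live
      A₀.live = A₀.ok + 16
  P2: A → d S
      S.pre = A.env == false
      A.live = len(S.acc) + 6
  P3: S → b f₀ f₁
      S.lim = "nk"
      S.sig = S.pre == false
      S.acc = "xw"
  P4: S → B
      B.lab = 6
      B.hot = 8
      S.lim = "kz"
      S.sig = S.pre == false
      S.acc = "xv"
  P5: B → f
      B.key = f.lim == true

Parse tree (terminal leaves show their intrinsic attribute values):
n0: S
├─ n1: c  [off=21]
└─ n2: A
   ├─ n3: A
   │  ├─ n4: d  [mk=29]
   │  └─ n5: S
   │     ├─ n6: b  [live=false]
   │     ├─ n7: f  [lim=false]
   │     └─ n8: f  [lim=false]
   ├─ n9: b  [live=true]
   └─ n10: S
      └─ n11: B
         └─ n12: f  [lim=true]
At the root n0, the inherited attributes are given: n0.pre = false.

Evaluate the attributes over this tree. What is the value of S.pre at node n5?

true

1. n0.pre = false  [given at root]
2. n1.off = 21  [terminal]
3. n2.ok = 4  [c.off - 17]
4. n2.tag = "kn"  ["kn"]
5. n2.env = false  [S.pre == true]
6. n3.ok = 13  [13]
7. n3.tag = "kv"  ["kv"]
8. n3.env = false  [A₀.ok > 4]
9. n4.mk = 29  [terminal]
10. n5.pre = true  [A.env == false]
11. n6.live = false  [terminal]
12. n7.lim = false  [terminal]
13. n8.lim = false  [terminal]
14. n5.lim = "nk"  ["nk"]
15. n5.sig = false  [S.pre == false]
16. n5.acc = "xw"  ["xw"]
17. n3.live = 8  [len(S.acc) + 6]
18. n9.live = true  [terminal]
19. n10.pre = false  [A₀.env and b.live]
20. n11.lab = 6  [6]
21. n11.hot = 8  [8]
22. n12.lim = true  [terminal]
23. n11.key = true  [f.lim == true]
24. n10.lim = "kz"  ["kz"]
25. n10.sig = true  [S.pre == false]
26. n10.acc = "xv"  ["xv"]
27. n2.live = 20  [A₀.ok + 16]
28. n0.lim = "kk"  ["kk"]
29. n0.sig = true  [true]
30. n0.acc = "vy"  ["vy"]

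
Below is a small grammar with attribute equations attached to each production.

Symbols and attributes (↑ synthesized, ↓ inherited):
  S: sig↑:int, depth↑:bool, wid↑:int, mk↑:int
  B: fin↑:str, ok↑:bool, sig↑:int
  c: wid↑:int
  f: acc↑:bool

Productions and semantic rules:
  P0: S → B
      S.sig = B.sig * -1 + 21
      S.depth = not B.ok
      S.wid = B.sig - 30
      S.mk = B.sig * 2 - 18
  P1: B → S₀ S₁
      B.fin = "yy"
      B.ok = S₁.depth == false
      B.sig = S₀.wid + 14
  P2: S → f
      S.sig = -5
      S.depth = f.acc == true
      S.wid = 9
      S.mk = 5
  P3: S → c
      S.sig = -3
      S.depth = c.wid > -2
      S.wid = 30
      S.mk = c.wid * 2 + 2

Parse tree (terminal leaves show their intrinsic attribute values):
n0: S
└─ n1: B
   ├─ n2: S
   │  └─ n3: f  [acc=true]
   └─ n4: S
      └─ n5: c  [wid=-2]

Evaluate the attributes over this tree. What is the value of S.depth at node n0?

1. n3.acc = true  [terminal]
2. n2.sig = -5  [-5]
3. n2.depth = true  [f.acc == true]
4. n2.wid = 9  [9]
5. n2.mk = 5  [5]
6. n5.wid = -2  [terminal]
7. n4.sig = -3  [-3]
8. n4.depth = false  [c.wid > -2]
9. n4.wid = 30  [30]
10. n4.mk = -2  [c.wid * 2 + 2]
11. n1.fin = "yy"  ["yy"]
12. n1.ok = true  [S₁.depth == false]
13. n1.sig = 23  [S₀.wid + 14]
14. n0.sig = -2  [B.sig * -1 + 21]
15. n0.depth = false  [not B.ok]
16. n0.wid = -7  [B.sig - 30]
17. n0.mk = 28  [B.sig * 2 - 18]

false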